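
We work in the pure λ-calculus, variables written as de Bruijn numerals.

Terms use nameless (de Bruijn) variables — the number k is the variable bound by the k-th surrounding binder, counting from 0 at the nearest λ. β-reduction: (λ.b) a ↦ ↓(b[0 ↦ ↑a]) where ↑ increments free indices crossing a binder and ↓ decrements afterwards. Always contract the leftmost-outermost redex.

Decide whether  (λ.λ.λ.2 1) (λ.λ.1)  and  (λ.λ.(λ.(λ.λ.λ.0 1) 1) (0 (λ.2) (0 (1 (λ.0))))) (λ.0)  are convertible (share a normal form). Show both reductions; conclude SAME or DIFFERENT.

Term A:
  start: (λ.λ.λ.2 1) (λ.λ.1)
  →1  λ.λ.(λ.λ.1) 1
  →2  λ.λ.λ.2

Term B:
  start: (λ.λ.(λ.(λ.λ.λ.0 1) 1) (0 (λ.2) (0 (1 (λ.0))))) (λ.0)
  →1  λ.(λ.(λ.λ.λ.0 1) 1) (0 (λ.λ.0) (0 ((λ.0) (λ.0))))
  →2  λ.(λ.λ.λ.0 1) 0
  →3  λ.λ.λ.0 1

Answer: DIFFERENT — A ⇓ λ.λ.λ.2, B ⇓ λ.λ.λ.0 1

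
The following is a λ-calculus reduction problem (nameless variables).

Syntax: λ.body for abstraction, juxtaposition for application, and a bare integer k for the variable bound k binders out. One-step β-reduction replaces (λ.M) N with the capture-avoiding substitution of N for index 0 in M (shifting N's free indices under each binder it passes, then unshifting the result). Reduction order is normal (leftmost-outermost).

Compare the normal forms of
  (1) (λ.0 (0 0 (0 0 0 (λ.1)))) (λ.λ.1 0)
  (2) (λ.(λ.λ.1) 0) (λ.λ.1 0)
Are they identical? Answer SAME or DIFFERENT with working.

Answer: SAME — A ⇓ λ.λ.λ.1 0, B ⇓ λ.λ.λ.1 0

Working:
Term A:
  start: (λ.0 (0 0 (0 0 0 (λ.1)))) (λ.λ.1 0)
  step 1: (λ.λ.1 0) ((λ.λ.1 0) (λ.λ.1 0) ((λ.λ.1 0) (λ.λ.1 0) (λ.λ.1 0) (λ.λ.λ.1 0)))
  step 2: λ.(λ.λ.1 0) (λ.λ.1 0) ((λ.λ.1 0) (λ.λ.1 0) (λ.λ.1 0) (λ.λ.λ.1 0)) 0
  step 3: λ.(λ.(λ.λ.1 0) 0) ((λ.λ.1 0) (λ.λ.1 0) (λ.λ.1 0) (λ.λ.λ.1 0)) 0
  step 4: λ.(λ.λ.1 0) ((λ.λ.1 0) (λ.λ.1 0) (λ.λ.1 0) (λ.λ.λ.1 0)) 0
  step 5: λ.(λ.(λ.λ.1 0) (λ.λ.1 0) (λ.λ.1 0) (λ.λ.λ.1 0) 0) 0
  step 6: λ.(λ.λ.1 0) (λ.λ.1 0) (λ.λ.1 0) (λ.λ.λ.1 0) 0
  step 7: λ.(λ.(λ.λ.1 0) 0) (λ.λ.1 0) (λ.λ.λ.1 0) 0
  step 8: λ.(λ.λ.1 0) (λ.λ.1 0) (λ.λ.λ.1 0) 0
  step 9: λ.(λ.(λ.λ.1 0) 0) (λ.λ.λ.1 0) 0
  step 10: λ.(λ.λ.1 0) (λ.λ.λ.1 0) 0
  step 11: λ.(λ.(λ.λ.λ.1 0) 0) 0
  step 12: λ.(λ.λ.λ.1 0) 0
  step 13: λ.λ.λ.1 0

Term B:
  start: (λ.(λ.λ.1) 0) (λ.λ.1 0)
  step 1: (λ.λ.1) (λ.λ.1 0)
  step 2: λ.λ.λ.1 0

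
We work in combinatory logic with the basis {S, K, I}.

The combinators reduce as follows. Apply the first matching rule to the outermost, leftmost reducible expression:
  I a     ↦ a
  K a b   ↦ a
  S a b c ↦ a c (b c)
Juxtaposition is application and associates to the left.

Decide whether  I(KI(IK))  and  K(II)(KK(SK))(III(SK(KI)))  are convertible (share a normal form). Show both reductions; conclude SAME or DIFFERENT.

Answer: DIFFERENT — A ⇓ I, B ⇓ SK(KI)

Reduction:
Term A:
  start: I(KI(IK))
  [1] KI(IK)
  [2] I

Term B:
  start: K(II)(KK(SK))(III(SK(KI)))
  [1] II(III(SK(KI)))
  [2] I(III(SK(KI)))
  [3] III(SK(KI))
  [4] II(SK(KI))
  [5] I(SK(KI))
  [6] SK(KI)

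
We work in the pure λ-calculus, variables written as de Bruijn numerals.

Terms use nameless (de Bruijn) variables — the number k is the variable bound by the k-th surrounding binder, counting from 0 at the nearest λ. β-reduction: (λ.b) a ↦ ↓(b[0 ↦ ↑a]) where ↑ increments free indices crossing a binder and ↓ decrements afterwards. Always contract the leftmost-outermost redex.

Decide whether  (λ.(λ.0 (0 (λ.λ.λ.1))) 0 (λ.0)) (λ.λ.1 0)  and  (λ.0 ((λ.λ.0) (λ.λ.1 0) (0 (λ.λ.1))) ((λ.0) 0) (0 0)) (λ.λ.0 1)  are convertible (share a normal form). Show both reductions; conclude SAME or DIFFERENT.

Term A:
  start: (λ.(λ.0 (0 (λ.λ.λ.1))) 0 (λ.0)) (λ.λ.1 0)
  step 1: (λ.0 (0 (λ.λ.λ.1))) (λ.λ.1 0) (λ.0)
  step 2: (λ.λ.1 0) ((λ.λ.1 0) (λ.λ.λ.1)) (λ.0)
  step 3: (λ.(λ.λ.1 0) (λ.λ.λ.1) 0) (λ.0)
  step 4: (λ.λ.1 0) (λ.λ.λ.1) (λ.0)
  step 5: (λ.(λ.λ.λ.1) 0) (λ.0)
  step 6: (λ.λ.λ.1) (λ.0)
  step 7: λ.λ.1

Term B:
  start: (λ.0 ((λ.λ.0) (λ.λ.1 0) (0 (λ.λ.1))) ((λ.0) 0) (0 0)) (λ.λ.0 1)
  step 1: (λ.λ.0 1) ((λ.λ.0) (λ.λ.1 0) ((λ.λ.0 1) (λ.λ.1))) ((λ.0) (λ.λ.0 1)) ((λ.λ.0 1) (λ.λ.0 1))
  step 2: (λ.0 ((λ.λ.0) (λ.λ.1 0) ((λ.λ.0 1) (λ.λ.1)))) ((λ.0) (λ.λ.0 1)) ((λ.λ.0 1) (λ.λ.0 1))
  step 3: (λ.0) (λ.λ.0 1) ((λ.λ.0) (λ.λ.1 0) ((λ.λ.0 1) (λ.λ.1))) ((λ.λ.0 1) (λ.λ.0 1))
  step 4: (λ.λ.0 1) ((λ.λ.0) (λ.λ.1 0) ((λ.λ.0 1) (λ.λ.1))) ((λ.λ.0 1) (λ.λ.0 1))
  step 5: (λ.0 ((λ.λ.0) (λ.λ.1 0) ((λ.λ.0 1) (λ.λ.1)))) ((λ.λ.0 1) (λ.λ.0 1))
  step 6: (λ.λ.0 1) (λ.λ.0 1) ((λ.λ.0) (λ.λ.1 0) ((λ.λ.0 1) (λ.λ.1)))
  step 7: (λ.0 (λ.λ.0 1)) ((λ.λ.0) (λ.λ.1 0) ((λ.λ.0 1) (λ.λ.1)))
  step 8: (λ.λ.0) (λ.λ.1 0) ((λ.λ.0 1) (λ.λ.1)) (λ.λ.0 1)
  step 9: (λ.0) ((λ.λ.0 1) (λ.λ.1)) (λ.λ.0 1)
  step 10: (λ.λ.0 1) (λ.λ.1) (λ.λ.0 1)
  step 11: (λ.0 (λ.λ.1)) (λ.λ.0 1)
  step 12: (λ.λ.0 1) (λ.λ.1)
  step 13: λ.0 (λ.λ.1)

Answer: DIFFERENT — A ⇓ λ.λ.1, B ⇓ λ.0 (λ.λ.1)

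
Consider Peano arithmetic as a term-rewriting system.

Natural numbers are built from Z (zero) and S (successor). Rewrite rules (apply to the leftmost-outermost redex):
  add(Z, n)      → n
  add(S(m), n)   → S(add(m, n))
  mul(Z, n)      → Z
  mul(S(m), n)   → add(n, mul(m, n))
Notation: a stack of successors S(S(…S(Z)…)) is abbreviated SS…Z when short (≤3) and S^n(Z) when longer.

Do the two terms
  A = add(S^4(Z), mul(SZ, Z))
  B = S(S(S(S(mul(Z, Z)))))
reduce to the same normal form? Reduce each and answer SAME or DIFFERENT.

Term A:
  start: add(S^4(Z), mul(SZ, Z))
  →1  S(add(SSSZ, mul(SZ, Z)))
  →2  S(S(add(SSZ, mul(SZ, Z))))
  →3  S(S(S(add(SZ, mul(SZ, Z)))))
  →4  S(S(S(S(add(Z, mul(SZ, Z))))))
  →5  S(S(S(S(mul(SZ, Z)))))
  →6  S(S(S(S(add(Z, mul(Z, Z))))))
  →7  S(S(S(S(mul(Z, Z)))))
  →8  S^4(Z)

Term B:
  start: S(S(S(S(mul(Z, Z)))))
  →1  S^4(Z)

Answer: SAME — A ⇓ S^4(Z), B ⇓ S^4(Z)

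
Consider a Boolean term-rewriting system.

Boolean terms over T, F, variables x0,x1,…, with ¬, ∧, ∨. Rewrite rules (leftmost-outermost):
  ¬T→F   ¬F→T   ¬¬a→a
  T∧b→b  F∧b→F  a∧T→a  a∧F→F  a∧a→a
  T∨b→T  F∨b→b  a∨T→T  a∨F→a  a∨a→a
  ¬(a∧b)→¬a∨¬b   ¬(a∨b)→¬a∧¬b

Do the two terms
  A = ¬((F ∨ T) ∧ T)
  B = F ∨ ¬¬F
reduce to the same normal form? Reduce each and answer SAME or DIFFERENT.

Term A:
  start: ¬((F ∨ T) ∧ T)
  →1  ¬(F ∨ T) ∨ ¬T
  →2  (¬F ∧ ¬T) ∨ ¬T
  →3  (T ∧ ¬T) ∨ ¬T
  →4  ¬T ∨ ¬T
  →5  ¬T
  →6  F

Term B:
  start: F ∨ ¬¬F
  →1  ¬¬F
  →2  F

Answer: SAME — A ⇓ F, B ⇓ F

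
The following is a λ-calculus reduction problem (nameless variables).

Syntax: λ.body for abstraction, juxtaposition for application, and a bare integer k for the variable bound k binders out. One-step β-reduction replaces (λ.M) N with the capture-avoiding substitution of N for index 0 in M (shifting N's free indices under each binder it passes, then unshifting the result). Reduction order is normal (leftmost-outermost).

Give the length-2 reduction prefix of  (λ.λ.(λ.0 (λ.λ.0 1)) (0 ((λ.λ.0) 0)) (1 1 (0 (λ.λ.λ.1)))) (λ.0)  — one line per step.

  start: (λ.λ.(λ.0 (λ.λ.0 1)) (0 ((λ.λ.0) 0)) (1 1 (0 (λ.λ.λ.1)))) (λ.0)
  step 1: λ.(λ.0 (λ.λ.0 1)) (0 ((λ.λ.0) 0)) ((λ.0) (λ.0) (0 (λ.λ.λ.1)))
  step 2: λ.0 ((λ.λ.0) 0) (λ.λ.0 1) ((λ.0) (λ.0) (0 (λ.λ.λ.1)))

Answer: after 2 steps: λ.0 ((λ.λ.0) 0) (λ.λ.0 1) ((λ.0) (λ.0) (0 (λ.λ.λ.1)))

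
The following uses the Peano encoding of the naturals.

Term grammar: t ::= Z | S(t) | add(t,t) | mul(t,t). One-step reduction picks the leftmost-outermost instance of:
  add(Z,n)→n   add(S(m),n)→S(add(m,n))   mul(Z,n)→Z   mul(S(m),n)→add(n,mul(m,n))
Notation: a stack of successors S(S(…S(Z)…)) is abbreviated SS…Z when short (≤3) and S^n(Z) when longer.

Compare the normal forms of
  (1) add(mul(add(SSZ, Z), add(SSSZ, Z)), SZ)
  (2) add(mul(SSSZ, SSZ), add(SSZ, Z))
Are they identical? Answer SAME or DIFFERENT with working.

Term A:
  start: add(mul(add(SSZ, Z), add(SSSZ, Z)), SZ)
  step 1: add(mul(S(add(SZ, Z)), add(SSSZ, Z)), SZ)
  step 2: add(add(add(SSSZ, Z), mul(add(SZ, Z), add(SSSZ, Z))), SZ)
  step 3: add(add(S(add(SSZ, Z)), mul(add(SZ, Z), add(SSSZ, Z))), SZ)
  step 4: add(S(add(add(SSZ, Z), mul(add(SZ, Z), add(SSSZ, Z)))), SZ)
  step 5: S(add(add(add(SSZ, Z), mul(add(SZ, Z), add(SSSZ, Z))), SZ))
  step 6: S(add(add(S(add(SZ, Z)), mul(add(SZ, Z), add(SSSZ, Z))), SZ))
  step 7: S(add(S(add(add(SZ, Z), mul(add(SZ, Z), add(SSSZ, Z)))), SZ))
  step 8: S(S(add(add(add(SZ, Z), mul(add(SZ, Z), add(SSSZ, Z))), SZ)))
  step 9: S(S(add(add(S(add(Z, Z)), mul(add(SZ, Z), add(SSSZ, Z))), SZ)))
  step 10: S(S(add(S(add(add(Z, Z), mul(add(SZ, Z), add(SSSZ, Z)))), SZ)))
  step 11: S(S(S(add(add(add(Z, Z), mul(add(SZ, Z), add(SSSZ, Z))), SZ))))
  step 12: S(S(S(add(add(Z, mul(add(SZ, Z), add(SSSZ, Z))), SZ))))
  step 13: S(S(S(add(mul(add(SZ, Z), add(SSSZ, Z)), SZ))))
  step 14: S(S(S(add(mul(S(add(Z, Z)), add(SSSZ, Z)), SZ))))
  step 15: S(S(S(add(add(add(SSSZ, Z), mul(add(Z, Z), add(SSSZ, Z))), SZ))))
  step 16: S(S(S(add(add(S(add(SSZ, Z)), mul(add(Z, Z), add(SSSZ, Z))), SZ))))
  step 17: S(S(S(add(S(add(add(SSZ, Z), mul(add(Z, Z), add(SSSZ, Z)))), SZ))))
  step 18: S(S(S(S(add(add(add(SSZ, Z), mul(add(Z, Z), add(SSSZ, Z))), SZ)))))
  step 19: S(S(S(S(add(add(S(add(SZ, Z)), mul(add(Z, Z), add(SSSZ, Z))), SZ)))))
  step 20: S(S(S(S(add(S(add(add(SZ, Z), mul(add(Z, Z), add(SSSZ, Z)))), SZ)))))
  step 21: S(S(S(S(S(add(add(add(SZ, Z), mul(add(Z, Z), add(SSSZ, Z))), SZ))))))
  step 22: S(S(S(S(S(add(add(S(add(Z, Z)), mul(add(Z, Z), add(SSSZ, Z))), SZ))))))
  step 23: S(S(S(S(S(add(S(add(add(Z, Z), mul(add(Z, Z), add(SSSZ, Z)))), SZ))))))
  step 24: S(S(S(S(S(S(add(add(add(Z, Z), mul(add(Z, Z), add(SSSZ, Z))), SZ)))))))
  step 25: S(S(S(S(S(S(add(add(Z, mul(add(Z, Z), add(SSSZ, Z))), SZ)))))))
  step 26: S(S(S(S(S(S(add(mul(add(Z, Z), add(SSSZ, Z)), SZ)))))))
  step 27: S(S(S(S(S(S(add(mul(Z, add(SSSZ, Z)), SZ)))))))
  step 28: S(S(S(S(S(S(add(Z, SZ)))))))
  step 29: S^7(Z)

Term B:
  start: add(mul(SSSZ, SSZ), add(SSZ, Z))
  step 1: add(add(SSZ, mul(SSZ, SSZ)), add(SSZ, Z))
  step 2: add(S(add(SZ, mul(SSZ, SSZ))), add(SSZ, Z))
  step 3: S(add(add(SZ, mul(SSZ, SSZ)), add(SSZ, Z)))
  step 4: S(add(S(add(Z, mul(SSZ, SSZ))), add(SSZ, Z)))
  step 5: S(S(add(add(Z, mul(SSZ, SSZ)), add(SSZ, Z))))
  step 6: S(S(add(mul(SSZ, SSZ), add(SSZ, Z))))
  step 7: S(S(add(add(SSZ, mul(SZ, SSZ)), add(SSZ, Z))))
  step 8: S(S(add(S(add(SZ, mul(SZ, SSZ))), add(SSZ, Z))))
  step 9: S(S(S(add(add(SZ, mul(SZ, SSZ)), add(SSZ, Z)))))
  step 10: S(S(S(add(S(add(Z, mul(SZ, SSZ))), add(SSZ, Z)))))
  step 11: S(S(S(S(add(add(Z, mul(SZ, SSZ)), add(SSZ, Z))))))
  step 12: S(S(S(S(add(mul(SZ, SSZ), add(SSZ, Z))))))
  step 13: S(S(S(S(add(add(SSZ, mul(Z, SSZ)), add(SSZ, Z))))))
  step 14: S(S(S(S(add(S(add(SZ, mul(Z, SSZ))), add(SSZ, Z))))))
  step 15: S(S(S(S(S(add(add(SZ, mul(Z, SSZ)), add(SSZ, Z)))))))
  step 16: S(S(S(S(S(add(S(add(Z, mul(Z, SSZ))), add(SSZ, Z)))))))
  step 17: S(S(S(S(S(S(add(add(Z, mul(Z, SSZ)), add(SSZ, Z))))))))
  step 18: S(S(S(S(S(S(add(mul(Z, SSZ), add(SSZ, Z))))))))
  step 19: S(S(S(S(S(S(add(Z, add(SSZ, Z))))))))
  step 20: S(S(S(S(S(S(add(SSZ, Z)))))))
  step 21: S(S(S(S(S(S(S(add(SZ, Z))))))))
  step 22: S(S(S(S(S(S(S(S(add(Z, Z)))))))))
  step 23: S^8(Z)

Answer: DIFFERENT — A ⇓ S^7(Z), B ⇓ S^8(Z)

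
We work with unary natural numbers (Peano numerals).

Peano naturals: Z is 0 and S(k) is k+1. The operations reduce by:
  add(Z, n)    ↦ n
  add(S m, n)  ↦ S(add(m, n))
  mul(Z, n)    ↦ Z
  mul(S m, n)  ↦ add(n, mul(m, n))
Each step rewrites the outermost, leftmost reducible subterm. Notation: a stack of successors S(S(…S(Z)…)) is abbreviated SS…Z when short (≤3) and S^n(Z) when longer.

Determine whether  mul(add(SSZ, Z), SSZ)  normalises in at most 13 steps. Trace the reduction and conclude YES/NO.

  start: mul(add(SSZ, Z), SSZ)
  →1  mul(S(add(SZ, Z)), SSZ)
  →2  add(SSZ, mul(add(SZ, Z), SSZ))
  →3  S(add(SZ, mul(add(SZ, Z), SSZ)))
  →4  S(S(add(Z, mul(add(SZ, Z), SSZ))))
  →5  S(S(mul(add(SZ, Z), SSZ)))
  →6  S(S(mul(S(add(Z, Z)), SSZ)))
  →7  S(S(add(SSZ, mul(add(Z, Z), SSZ))))
  →8  S(S(S(add(SZ, mul(add(Z, Z), SSZ)))))
  →9  S(S(S(S(add(Z, mul(add(Z, Z), SSZ))))))
  →10  S(S(S(S(mul(add(Z, Z), SSZ)))))
  →11  S(S(S(S(mul(Z, SSZ)))))
  →12  S^4(Z)

Answer: YES — reaches normal form S^4(Z) in 12 ≤ 13 steps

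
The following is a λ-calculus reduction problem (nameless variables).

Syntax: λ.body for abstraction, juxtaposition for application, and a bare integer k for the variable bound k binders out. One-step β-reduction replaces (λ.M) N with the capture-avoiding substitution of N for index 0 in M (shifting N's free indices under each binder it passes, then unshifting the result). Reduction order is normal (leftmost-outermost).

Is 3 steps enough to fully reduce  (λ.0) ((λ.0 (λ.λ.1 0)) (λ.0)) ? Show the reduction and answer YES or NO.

  start: (λ.0) ((λ.0 (λ.λ.1 0)) (λ.0))
  step 1: (λ.0 (λ.λ.1 0)) (λ.0)
  step 2: (λ.0) (λ.λ.1 0)
  step 3: λ.λ.1 0

Answer: YES — reaches normal form λ.λ.1 0 in 3 ≤ 3 steps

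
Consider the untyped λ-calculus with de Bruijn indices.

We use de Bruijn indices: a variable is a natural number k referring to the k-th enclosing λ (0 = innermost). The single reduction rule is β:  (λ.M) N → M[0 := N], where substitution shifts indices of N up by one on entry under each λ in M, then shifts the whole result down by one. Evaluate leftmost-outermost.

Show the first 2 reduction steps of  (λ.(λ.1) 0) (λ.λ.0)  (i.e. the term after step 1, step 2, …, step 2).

  start: (λ.(λ.1) 0) (λ.λ.0)
  step 1: (λ.λ.λ.0) (λ.λ.0)
  step 2: λ.λ.0

Answer: after 2 steps: λ.λ.0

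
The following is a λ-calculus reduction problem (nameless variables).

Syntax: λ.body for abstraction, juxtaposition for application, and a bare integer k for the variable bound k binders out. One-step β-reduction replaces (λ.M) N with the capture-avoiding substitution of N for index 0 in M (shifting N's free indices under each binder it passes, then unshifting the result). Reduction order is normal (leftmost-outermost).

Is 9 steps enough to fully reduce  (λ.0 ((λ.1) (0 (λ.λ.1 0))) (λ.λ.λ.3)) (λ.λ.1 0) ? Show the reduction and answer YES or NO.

Answer: YES — reaches normal form λ.λ.λ.λ.λ.1 0 in 6 ≤ 9 steps

Reduction:
  start: (λ.0 ((λ.1) (0 (λ.λ.1 0))) (λ.λ.λ.3)) (λ.λ.1 0)
  [1] (λ.λ.1 0) ((λ.λ.λ.1 0) ((λ.λ.1 0) (λ.λ.1 0))) (λ.λ.λ.λ.λ.1 0)
  [2] (λ.(λ.λ.λ.1 0) ((λ.λ.1 0) (λ.λ.1 0)) 0) (λ.λ.λ.λ.λ.1 0)
  [3] (λ.λ.λ.1 0) ((λ.λ.1 0) (λ.λ.1 0)) (λ.λ.λ.λ.λ.1 0)
  [4] (λ.λ.1 0) (λ.λ.λ.λ.λ.1 0)
  [5] λ.(λ.λ.λ.λ.λ.1 0) 0
  [6] λ.λ.λ.λ.λ.1 0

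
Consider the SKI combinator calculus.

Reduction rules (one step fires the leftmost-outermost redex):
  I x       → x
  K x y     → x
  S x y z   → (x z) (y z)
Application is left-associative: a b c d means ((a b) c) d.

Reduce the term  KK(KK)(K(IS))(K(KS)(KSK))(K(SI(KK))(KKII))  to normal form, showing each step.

Answer: normal form = S  (in 4 steps)

Derivation:
  start: KK(KK)(K(IS))(K(KS)(KSK))(K(SI(KK))(KKII))
  →1  K(K(IS))(K(KS)(KSK))(K(SI(KK))(KKII))
  →2  K(IS)(K(SI(KK))(KKII))
  →3  IS
  →4  S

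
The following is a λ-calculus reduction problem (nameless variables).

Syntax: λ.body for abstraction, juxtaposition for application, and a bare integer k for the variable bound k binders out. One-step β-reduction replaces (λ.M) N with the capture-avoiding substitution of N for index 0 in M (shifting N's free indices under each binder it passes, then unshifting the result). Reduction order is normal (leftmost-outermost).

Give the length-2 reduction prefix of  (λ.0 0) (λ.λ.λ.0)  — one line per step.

  start: (λ.0 0) (λ.λ.λ.0)
  step 1: (λ.λ.λ.0) (λ.λ.λ.0)
  step 2: λ.λ.0

Answer: after 2 steps: λ.λ.0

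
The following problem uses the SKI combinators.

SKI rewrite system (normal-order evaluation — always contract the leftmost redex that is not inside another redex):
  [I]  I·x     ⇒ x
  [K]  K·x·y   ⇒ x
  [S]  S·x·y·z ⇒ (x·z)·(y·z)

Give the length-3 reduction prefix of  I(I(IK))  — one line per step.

Answer: after 3 steps: K

Reduction:
  start: I(I(IK))
  step 1: I(IK)
  step 2: IK
  step 3: K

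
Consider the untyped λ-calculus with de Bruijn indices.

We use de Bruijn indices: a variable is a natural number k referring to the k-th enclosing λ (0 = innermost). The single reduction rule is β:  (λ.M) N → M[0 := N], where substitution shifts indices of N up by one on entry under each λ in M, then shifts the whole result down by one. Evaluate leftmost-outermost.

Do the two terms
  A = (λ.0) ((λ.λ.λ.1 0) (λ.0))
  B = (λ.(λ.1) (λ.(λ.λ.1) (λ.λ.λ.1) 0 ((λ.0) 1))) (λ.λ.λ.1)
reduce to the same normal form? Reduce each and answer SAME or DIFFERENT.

Answer: DIFFERENT — A ⇓ λ.λ.1 0, B ⇓ λ.λ.λ.1

Working:
Term A:
  start: (λ.0) ((λ.λ.λ.1 0) (λ.0))
  [1] (λ.λ.λ.1 0) (λ.0)
  [2] λ.λ.1 0

Term B:
  start: (λ.(λ.1) (λ.(λ.λ.1) (λ.λ.λ.1) 0 ((λ.0) 1))) (λ.λ.λ.1)
  [1] (λ.λ.λ.λ.1) (λ.(λ.λ.1) (λ.λ.λ.1) 0 ((λ.0) (λ.λ.λ.1)))
  [2] λ.λ.λ.1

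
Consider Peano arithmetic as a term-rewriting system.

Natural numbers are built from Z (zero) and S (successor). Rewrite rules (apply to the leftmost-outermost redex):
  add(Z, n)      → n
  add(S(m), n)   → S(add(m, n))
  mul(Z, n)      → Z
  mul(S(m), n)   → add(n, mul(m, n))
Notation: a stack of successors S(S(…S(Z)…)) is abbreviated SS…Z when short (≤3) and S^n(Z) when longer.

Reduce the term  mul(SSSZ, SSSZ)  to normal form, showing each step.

Answer: normal form = S^9(Z)  (in 16 steps)

Working:
  start: mul(SSSZ, SSSZ)
  →1  add(SSSZ, mul(SSZ, SSSZ))
  →2  S(add(SSZ, mul(SSZ, SSSZ)))
  →3  S(S(add(SZ, mul(SSZ, SSSZ))))
  →4  S(S(S(add(Z, mul(SSZ, SSSZ)))))
  →5  S(S(S(mul(SSZ, SSSZ))))
  →6  S(S(S(add(SSSZ, mul(SZ, SSSZ)))))
  →7  S(S(S(S(add(SSZ, mul(SZ, SSSZ))))))
  →8  S(S(S(S(S(add(SZ, mul(SZ, SSSZ)))))))
  →9  S(S(S(S(S(S(add(Z, mul(SZ, SSSZ))))))))
  →10  S(S(S(S(S(S(mul(SZ, SSSZ)))))))
  →11  S(S(S(S(S(S(add(SSSZ, mul(Z, SSSZ))))))))
  →12  S(S(S(S(S(S(S(add(SSZ, mul(Z, SSSZ)))))))))
  →13  S(S(S(S(S(S(S(S(add(SZ, mul(Z, SSSZ))))))))))
  →14  S(S(S(S(S(S(S(S(S(add(Z, mul(Z, SSSZ)))))))))))
  →15  S(S(S(S(S(S(S(S(S(mul(Z, SSSZ))))))))))
  →16  S^9(Z)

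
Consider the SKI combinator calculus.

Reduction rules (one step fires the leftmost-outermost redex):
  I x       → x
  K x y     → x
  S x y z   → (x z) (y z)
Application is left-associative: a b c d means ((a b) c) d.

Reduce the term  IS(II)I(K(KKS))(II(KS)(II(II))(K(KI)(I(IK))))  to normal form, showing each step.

  start: IS(II)I(K(KKS))(II(KS)(II(II))(K(KI)(I(IK))))
  step 1: S(II)I(K(KKS))(II(KS)(II(II))(K(KI)(I(IK))))
  step 2: II(K(KKS))(I(K(KKS)))(II(KS)(II(II))(K(KI)(I(IK))))
  step 3: I(K(KKS))(I(K(KKS)))(II(KS)(II(II))(K(KI)(I(IK))))
  step 4: K(KKS)(I(K(KKS)))(II(KS)(II(II))(K(KI)(I(IK))))
  step 5: KKS(II(KS)(II(II))(K(KI)(I(IK))))
  step 6: K(II(KS)(II(II))(K(KI)(I(IK))))
  step 7: K(I(KS)(II(II))(K(KI)(I(IK))))
  step 8: K(KS(II(II))(K(KI)(I(IK))))
  step 9: K(S(K(KI)(I(IK))))
  step 10: K(S(KI))

Answer: normal form = K(S(KI))  (in 10 steps)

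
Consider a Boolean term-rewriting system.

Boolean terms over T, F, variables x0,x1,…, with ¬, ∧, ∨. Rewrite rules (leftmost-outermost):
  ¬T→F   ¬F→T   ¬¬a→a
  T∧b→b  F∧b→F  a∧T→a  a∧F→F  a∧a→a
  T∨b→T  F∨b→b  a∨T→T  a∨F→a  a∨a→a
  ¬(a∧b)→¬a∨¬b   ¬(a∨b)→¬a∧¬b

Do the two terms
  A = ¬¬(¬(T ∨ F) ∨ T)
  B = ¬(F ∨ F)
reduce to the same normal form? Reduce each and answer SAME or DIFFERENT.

Term A:
  start: ¬¬(¬(T ∨ F) ∨ T)
  →1  ¬(T ∨ F) ∨ T
  →2  T

Term B:
  start: ¬(F ∨ F)
  →1  ¬F ∧ ¬F
  →2  ¬F
  →3  T

Answer: SAME — A ⇓ T, B ⇓ T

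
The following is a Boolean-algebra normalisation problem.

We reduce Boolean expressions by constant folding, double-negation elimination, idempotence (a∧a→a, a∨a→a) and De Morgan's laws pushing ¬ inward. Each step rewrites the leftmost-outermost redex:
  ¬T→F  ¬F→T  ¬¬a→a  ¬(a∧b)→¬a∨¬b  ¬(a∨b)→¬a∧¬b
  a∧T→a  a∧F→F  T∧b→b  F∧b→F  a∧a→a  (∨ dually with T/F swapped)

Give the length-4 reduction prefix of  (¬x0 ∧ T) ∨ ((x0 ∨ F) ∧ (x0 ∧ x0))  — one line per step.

Answer: after 4 steps: ¬x0 ∨ x0

Derivation:
  start: (¬x0 ∧ T) ∨ ((x0 ∨ F) ∧ (x0 ∧ x0))
  [1] ¬x0 ∨ ((x0 ∨ F) ∧ (x0 ∧ x0))
  [2] ¬x0 ∨ (x0 ∧ (x0 ∧ x0))
  [3] ¬x0 ∨ (x0 ∧ x0)
  [4] ¬x0 ∨ x0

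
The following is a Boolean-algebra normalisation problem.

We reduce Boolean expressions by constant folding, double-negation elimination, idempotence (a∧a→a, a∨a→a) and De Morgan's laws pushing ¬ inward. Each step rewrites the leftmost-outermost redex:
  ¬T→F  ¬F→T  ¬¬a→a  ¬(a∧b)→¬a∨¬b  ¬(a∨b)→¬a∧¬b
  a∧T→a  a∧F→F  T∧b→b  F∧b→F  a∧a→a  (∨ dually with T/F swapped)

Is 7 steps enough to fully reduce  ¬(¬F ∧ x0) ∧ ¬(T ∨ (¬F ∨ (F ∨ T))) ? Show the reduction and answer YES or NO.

  start: ¬(¬F ∧ x0) ∧ ¬(T ∨ (¬F ∨ (F ∨ T)))
  step 1: (¬¬F ∨ ¬x0) ∧ ¬(T ∨ (¬F ∨ (F ∨ T)))
  step 2: (F ∨ ¬x0) ∧ ¬(T ∨ (¬F ∨ (F ∨ T)))
  step 3: ¬x0 ∧ ¬(T ∨ (¬F ∨ (F ∨ T)))
  step 4: ¬x0 ∧ (¬T ∧ ¬(¬F ∨ (F ∨ T)))
  step 5: ¬x0 ∧ (F ∧ ¬(¬F ∨ (F ∨ T)))
  step 6: ¬x0 ∧ F
  step 7: F

Answer: YES — reaches normal form F in 7 ≤ 7 steps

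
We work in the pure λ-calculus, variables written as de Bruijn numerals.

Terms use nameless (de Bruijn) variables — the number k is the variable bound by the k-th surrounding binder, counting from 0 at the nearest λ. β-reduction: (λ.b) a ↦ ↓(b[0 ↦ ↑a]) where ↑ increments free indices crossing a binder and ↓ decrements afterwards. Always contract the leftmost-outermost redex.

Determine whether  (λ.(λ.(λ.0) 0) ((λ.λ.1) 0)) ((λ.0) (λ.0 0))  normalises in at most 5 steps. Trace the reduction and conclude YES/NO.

Answer: YES — reaches normal form λ.λ.0 0 in 5 ≤ 5 steps

Derivation:
  start: (λ.(λ.(λ.0) 0) ((λ.λ.1) 0)) ((λ.0) (λ.0 0))
  [1] (λ.(λ.0) 0) ((λ.λ.1) ((λ.0) (λ.0 0)))
  [2] (λ.0) ((λ.λ.1) ((λ.0) (λ.0 0)))
  [3] (λ.λ.1) ((λ.0) (λ.0 0))
  [4] λ.(λ.0) (λ.0 0)
  [5] λ.λ.0 0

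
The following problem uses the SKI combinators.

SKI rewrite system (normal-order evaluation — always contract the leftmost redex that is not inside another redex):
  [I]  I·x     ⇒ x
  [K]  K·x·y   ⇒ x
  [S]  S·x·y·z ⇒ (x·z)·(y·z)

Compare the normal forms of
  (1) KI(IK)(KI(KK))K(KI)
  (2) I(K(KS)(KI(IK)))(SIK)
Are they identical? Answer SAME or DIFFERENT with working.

Term A:
  start: KI(IK)(KI(KK))K(KI)
  [1] I(KI(KK))K(KI)
  [2] KI(KK)K(KI)
  [3] IK(KI)
  [4] K(KI)

Term B:
  start: I(K(KS)(KI(IK)))(SIK)
  [1] K(KS)(KI(IK))(SIK)
  [2] KS(SIK)
  [3] S

Answer: DIFFERENT — A ⇓ K(KI), B ⇓ S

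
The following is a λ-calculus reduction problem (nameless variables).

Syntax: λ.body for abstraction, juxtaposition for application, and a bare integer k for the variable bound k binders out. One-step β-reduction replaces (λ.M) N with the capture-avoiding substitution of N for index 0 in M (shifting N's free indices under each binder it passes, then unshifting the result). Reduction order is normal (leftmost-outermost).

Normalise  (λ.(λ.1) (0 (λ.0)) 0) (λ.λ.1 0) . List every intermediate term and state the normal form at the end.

  start: (λ.(λ.1) (0 (λ.0)) 0) (λ.λ.1 0)
  →1  (λ.λ.λ.1 0) ((λ.λ.1 0) (λ.0)) (λ.λ.1 0)
  →2  (λ.λ.1 0) (λ.λ.1 0)
  →3  λ.(λ.λ.1 0) 0
  →4  λ.λ.1 0

Answer: normal form = λ.λ.1 0  (in 4 steps)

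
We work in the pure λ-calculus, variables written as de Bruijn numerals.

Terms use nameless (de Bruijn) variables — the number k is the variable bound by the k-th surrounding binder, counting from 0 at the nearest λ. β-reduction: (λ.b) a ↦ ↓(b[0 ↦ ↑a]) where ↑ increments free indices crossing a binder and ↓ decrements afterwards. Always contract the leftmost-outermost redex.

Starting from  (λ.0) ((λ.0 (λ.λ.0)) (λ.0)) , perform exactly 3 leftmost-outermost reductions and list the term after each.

Answer: after 3 steps: λ.λ.0

Working:
  start: (λ.0) ((λ.0 (λ.λ.0)) (λ.0))
  [1] (λ.0 (λ.λ.0)) (λ.0)
  [2] (λ.0) (λ.λ.0)
  [3] λ.λ.0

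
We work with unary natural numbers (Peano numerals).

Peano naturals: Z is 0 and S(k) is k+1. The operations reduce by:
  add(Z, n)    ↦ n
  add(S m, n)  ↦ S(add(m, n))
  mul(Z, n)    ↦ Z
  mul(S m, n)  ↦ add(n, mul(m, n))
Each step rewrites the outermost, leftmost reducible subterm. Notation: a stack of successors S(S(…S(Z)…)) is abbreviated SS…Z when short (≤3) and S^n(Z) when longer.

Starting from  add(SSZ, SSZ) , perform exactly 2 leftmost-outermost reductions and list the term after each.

Answer: after 2 steps: S(S(add(Z, SSZ)))

Working:
  start: add(SSZ, SSZ)
  step 1: S(add(SZ, SSZ))
  step 2: S(S(add(Z, SSZ)))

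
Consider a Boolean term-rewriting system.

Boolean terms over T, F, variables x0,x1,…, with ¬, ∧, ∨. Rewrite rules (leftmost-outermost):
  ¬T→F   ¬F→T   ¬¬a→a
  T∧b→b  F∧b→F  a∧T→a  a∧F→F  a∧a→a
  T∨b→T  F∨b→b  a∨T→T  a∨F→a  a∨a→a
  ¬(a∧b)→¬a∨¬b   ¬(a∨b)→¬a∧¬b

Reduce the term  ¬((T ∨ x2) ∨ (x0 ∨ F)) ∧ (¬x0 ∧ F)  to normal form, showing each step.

Answer: normal form = F  (in 6 steps)

Reduction:
  start: ¬((T ∨ x2) ∨ (x0 ∨ F)) ∧ (¬x0 ∧ F)
  [1] (¬(T ∨ x2) ∧ ¬(x0 ∨ F)) ∧ (¬x0 ∧ F)
  [2] ((¬T ∧ ¬x2) ∧ ¬(x0 ∨ F)) ∧ (¬x0 ∧ F)
  [3] ((F ∧ ¬x2) ∧ ¬(x0 ∨ F)) ∧ (¬x0 ∧ F)
  [4] (F ∧ ¬(x0 ∨ F)) ∧ (¬x0 ∧ F)
  [5] F ∧ (¬x0 ∧ F)
  [6] F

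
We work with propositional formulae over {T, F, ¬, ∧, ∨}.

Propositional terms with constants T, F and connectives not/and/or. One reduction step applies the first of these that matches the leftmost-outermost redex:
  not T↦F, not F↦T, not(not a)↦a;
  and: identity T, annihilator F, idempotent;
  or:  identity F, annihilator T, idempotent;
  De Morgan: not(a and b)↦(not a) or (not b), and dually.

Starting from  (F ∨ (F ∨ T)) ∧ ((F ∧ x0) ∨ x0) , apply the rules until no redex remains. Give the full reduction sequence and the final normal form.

Answer: normal form = x0  (in 5 steps)

Working:
  start: (F ∨ (F ∨ T)) ∧ ((F ∧ x0) ∨ x0)
  [1] (F ∨ T) ∧ ((F ∧ x0) ∨ x0)
  [2] T ∧ ((F ∧ x0) ∨ x0)
  [3] (F ∧ x0) ∨ x0
  [4] F ∨ x0
  [5] x0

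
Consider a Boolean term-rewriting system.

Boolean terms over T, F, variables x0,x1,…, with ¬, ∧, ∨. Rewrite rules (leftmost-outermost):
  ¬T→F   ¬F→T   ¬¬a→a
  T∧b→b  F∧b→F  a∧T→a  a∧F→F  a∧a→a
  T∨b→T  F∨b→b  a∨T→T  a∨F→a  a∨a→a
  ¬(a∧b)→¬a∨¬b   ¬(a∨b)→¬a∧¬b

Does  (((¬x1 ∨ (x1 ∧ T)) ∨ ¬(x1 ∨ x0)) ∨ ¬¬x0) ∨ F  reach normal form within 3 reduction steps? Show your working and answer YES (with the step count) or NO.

  start: (((¬x1 ∨ (x1 ∧ T)) ∨ ¬(x1 ∨ x0)) ∨ ¬¬x0) ∨ F
  →1  ((¬x1 ∨ (x1 ∧ T)) ∨ ¬(x1 ∨ x0)) ∨ ¬¬x0
  →2  ((¬x1 ∨ x1) ∨ ¬(x1 ∨ x0)) ∨ ¬¬x0
  →3  ((¬x1 ∨ x1) ∨ (¬x1 ∧ ¬x0)) ∨ ¬¬x0

Answer: NO — after 3 steps the term is ((¬x1 ∨ x1) ∨ (¬x1 ∧ ¬x0)) ∨ ¬¬x0, not yet normal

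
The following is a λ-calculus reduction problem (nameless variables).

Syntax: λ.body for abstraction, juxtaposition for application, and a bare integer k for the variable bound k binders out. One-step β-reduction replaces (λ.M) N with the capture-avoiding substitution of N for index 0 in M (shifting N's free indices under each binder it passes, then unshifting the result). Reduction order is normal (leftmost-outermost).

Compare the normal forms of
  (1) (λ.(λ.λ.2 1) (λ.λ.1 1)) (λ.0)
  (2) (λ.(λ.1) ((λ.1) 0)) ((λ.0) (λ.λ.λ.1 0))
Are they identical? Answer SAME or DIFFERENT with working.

Term A:
  start: (λ.(λ.λ.2 1) (λ.λ.1 1)) (λ.0)
  →1  (λ.λ.(λ.0) 1) (λ.λ.1 1)
  →2  λ.(λ.0) (λ.λ.1 1)
  →3  λ.λ.λ.1 1

Term B:
  start: (λ.(λ.1) ((λ.1) 0)) ((λ.0) (λ.λ.λ.1 0))
  →1  (λ.(λ.0) (λ.λ.λ.1 0)) ((λ.(λ.0) (λ.λ.λ.1 0)) ((λ.0) (λ.λ.λ.1 0)))
  →2  (λ.0) (λ.λ.λ.1 0)
  →3  λ.λ.λ.1 0

Answer: DIFFERENT — A ⇓ λ.λ.λ.1 1, B ⇓ λ.λ.λ.1 0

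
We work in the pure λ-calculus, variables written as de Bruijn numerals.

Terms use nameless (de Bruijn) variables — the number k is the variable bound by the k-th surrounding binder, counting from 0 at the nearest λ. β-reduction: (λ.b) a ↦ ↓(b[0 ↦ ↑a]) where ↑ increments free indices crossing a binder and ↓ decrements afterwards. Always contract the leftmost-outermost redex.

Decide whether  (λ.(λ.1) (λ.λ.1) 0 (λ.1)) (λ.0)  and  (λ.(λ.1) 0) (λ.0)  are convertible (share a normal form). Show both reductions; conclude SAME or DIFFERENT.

Term A:
  start: (λ.(λ.1) (λ.λ.1) 0 (λ.1)) (λ.0)
  step 1: (λ.λ.0) (λ.λ.1) (λ.0) (λ.λ.0)
  step 2: (λ.0) (λ.0) (λ.λ.0)
  step 3: (λ.0) (λ.λ.0)
  step 4: λ.λ.0

Term B:
  start: (λ.(λ.1) 0) (λ.0)
  step 1: (λ.λ.0) (λ.0)
  step 2: λ.0

Answer: DIFFERENT — A ⇓ λ.λ.0, B ⇓ λ.0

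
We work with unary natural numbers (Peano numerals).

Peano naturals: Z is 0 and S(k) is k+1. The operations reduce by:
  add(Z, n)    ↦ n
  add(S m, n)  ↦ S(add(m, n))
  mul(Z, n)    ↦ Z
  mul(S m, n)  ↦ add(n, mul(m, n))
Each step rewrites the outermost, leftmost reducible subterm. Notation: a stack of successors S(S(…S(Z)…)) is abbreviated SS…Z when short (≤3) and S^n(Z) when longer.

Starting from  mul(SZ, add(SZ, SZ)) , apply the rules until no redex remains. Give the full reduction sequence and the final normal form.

Answer: normal form = SSZ  (in 7 steps)

Reduction:
  start: mul(SZ, add(SZ, SZ))
  [1] add(add(SZ, SZ), mul(Z, add(SZ, SZ)))
  [2] add(S(add(Z, SZ)), mul(Z, add(SZ, SZ)))
  [3] S(add(add(Z, SZ), mul(Z, add(SZ, SZ))))
  [4] S(add(SZ, mul(Z, add(SZ, SZ))))
  [5] S(S(add(Z, mul(Z, add(SZ, SZ)))))
  [6] S(S(mul(Z, add(SZ, SZ))))
  [7] SSZ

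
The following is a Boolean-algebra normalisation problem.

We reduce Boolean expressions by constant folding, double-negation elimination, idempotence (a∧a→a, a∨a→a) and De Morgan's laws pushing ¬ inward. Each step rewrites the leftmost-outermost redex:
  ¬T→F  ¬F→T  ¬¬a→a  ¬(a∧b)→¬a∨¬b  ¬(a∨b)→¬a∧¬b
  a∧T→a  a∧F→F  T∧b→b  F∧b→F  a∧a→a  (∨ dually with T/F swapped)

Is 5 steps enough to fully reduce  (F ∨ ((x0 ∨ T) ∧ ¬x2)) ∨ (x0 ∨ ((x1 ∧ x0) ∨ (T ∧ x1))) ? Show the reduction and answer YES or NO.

Answer: YES — reaches normal form ¬x2 ∨ (x0 ∨ ((x1 ∧ x0) ∨ x1)) in 4 ≤ 5 steps

Working:
  start: (F ∨ ((x0 ∨ T) ∧ ¬x2)) ∨ (x0 ∨ ((x1 ∧ x0) ∨ (T ∧ x1)))
  →1  ((x0 ∨ T) ∧ ¬x2) ∨ (x0 ∨ ((x1 ∧ x0) ∨ (T ∧ x1)))
  →2  (T ∧ ¬x2) ∨ (x0 ∨ ((x1 ∧ x0) ∨ (T ∧ x1)))
  →3  ¬x2 ∨ (x0 ∨ ((x1 ∧ x0) ∨ (T ∧ x1)))
  →4  ¬x2 ∨ (x0 ∨ ((x1 ∧ x0) ∨ x1))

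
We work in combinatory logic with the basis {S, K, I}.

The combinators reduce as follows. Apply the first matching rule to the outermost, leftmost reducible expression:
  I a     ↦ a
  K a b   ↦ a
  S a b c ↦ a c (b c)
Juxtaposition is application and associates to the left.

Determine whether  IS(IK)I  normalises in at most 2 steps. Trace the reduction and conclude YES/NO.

Answer: YES — reaches normal form SKI in 2 ≤ 2 steps

Working:
  start: IS(IK)I
  step 1: S(IK)I
  step 2: SKI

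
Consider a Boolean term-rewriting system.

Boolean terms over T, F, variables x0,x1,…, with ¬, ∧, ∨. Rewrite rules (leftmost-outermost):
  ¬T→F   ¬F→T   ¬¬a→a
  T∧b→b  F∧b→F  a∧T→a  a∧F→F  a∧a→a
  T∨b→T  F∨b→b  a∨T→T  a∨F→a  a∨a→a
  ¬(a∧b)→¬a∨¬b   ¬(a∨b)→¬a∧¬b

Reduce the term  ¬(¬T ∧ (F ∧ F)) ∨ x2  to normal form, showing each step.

  start: ¬(¬T ∧ (F ∧ F)) ∨ x2
  →1  (¬¬T ∨ ¬(F ∧ F)) ∨ x2
  →2  (T ∨ ¬(F ∧ F)) ∨ x2
  →3  T ∨ x2
  →4  T

Answer: normal form = T  (in 4 steps)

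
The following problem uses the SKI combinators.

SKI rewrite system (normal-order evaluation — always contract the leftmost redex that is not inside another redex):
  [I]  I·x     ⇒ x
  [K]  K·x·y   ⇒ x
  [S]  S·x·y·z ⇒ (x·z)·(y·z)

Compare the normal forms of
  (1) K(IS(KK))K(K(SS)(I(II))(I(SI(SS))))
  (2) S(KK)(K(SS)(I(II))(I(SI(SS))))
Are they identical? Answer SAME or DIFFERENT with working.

Term A:
  start: K(IS(KK))K(K(SS)(I(II))(I(SI(SS))))
  →1  IS(KK)(K(SS)(I(II))(I(SI(SS))))
  →2  S(KK)(K(SS)(I(II))(I(SI(SS))))
  →3  S(KK)(SS(I(SI(SS))))
  →4  S(KK)(SS(SI(SS)))

Term B:
  start: S(KK)(K(SS)(I(II))(I(SI(SS))))
  →1  S(KK)(SS(I(SI(SS))))
  →2  S(KK)(SS(SI(SS)))

Answer: SAME — A ⇓ S(KK)(SS(SI(SS))), B ⇓ S(KK)(SS(SI(SS)))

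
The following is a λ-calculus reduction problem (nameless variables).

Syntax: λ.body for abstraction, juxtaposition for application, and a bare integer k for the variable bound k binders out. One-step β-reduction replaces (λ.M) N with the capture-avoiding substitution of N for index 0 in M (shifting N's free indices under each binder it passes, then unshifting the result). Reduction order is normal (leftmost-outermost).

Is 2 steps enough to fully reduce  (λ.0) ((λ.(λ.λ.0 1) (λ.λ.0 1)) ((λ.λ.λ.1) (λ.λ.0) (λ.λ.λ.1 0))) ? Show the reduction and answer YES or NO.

Answer: NO — after 2 steps the term is (λ.λ.0 1) (λ.λ.0 1), not yet normal

Reduction:
  start: (λ.0) ((λ.(λ.λ.0 1) (λ.λ.0 1)) ((λ.λ.λ.1) (λ.λ.0) (λ.λ.λ.1 0)))
  step 1: (λ.(λ.λ.0 1) (λ.λ.0 1)) ((λ.λ.λ.1) (λ.λ.0) (λ.λ.λ.1 0))
  step 2: (λ.λ.0 1) (λ.λ.0 1)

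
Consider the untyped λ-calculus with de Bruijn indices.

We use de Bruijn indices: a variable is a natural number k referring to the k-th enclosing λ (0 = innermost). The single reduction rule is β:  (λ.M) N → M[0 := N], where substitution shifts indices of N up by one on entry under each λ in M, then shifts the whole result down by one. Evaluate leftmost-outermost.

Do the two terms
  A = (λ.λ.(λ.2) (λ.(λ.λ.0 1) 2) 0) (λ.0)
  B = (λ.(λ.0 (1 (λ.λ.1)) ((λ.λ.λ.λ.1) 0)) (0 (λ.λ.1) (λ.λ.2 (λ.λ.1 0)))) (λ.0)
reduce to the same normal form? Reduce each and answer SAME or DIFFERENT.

Term A:
  start: (λ.λ.(λ.2) (λ.(λ.λ.0 1) 2) 0) (λ.0)
  [1] λ.(λ.λ.0) (λ.(λ.λ.0 1) (λ.0)) 0
  [2] λ.(λ.0) 0
  [3] λ.0

Term B:
  start: (λ.(λ.0 (1 (λ.λ.1)) ((λ.λ.λ.λ.1) 0)) (0 (λ.λ.1) (λ.λ.2 (λ.λ.1 0)))) (λ.0)
  [1] (λ.0 ((λ.0) (λ.λ.1)) ((λ.λ.λ.λ.1) 0)) ((λ.0) (λ.λ.1) (λ.λ.(λ.0) (λ.λ.1 0)))
  [2] (λ.0) (λ.λ.1) (λ.λ.(λ.0) (λ.λ.1 0)) ((λ.0) (λ.λ.1)) ((λ.λ.λ.λ.1) ((λ.0) (λ.λ.1) (λ.λ.(λ.0) (λ.λ.1 0))))
  [3] (λ.λ.1) (λ.λ.(λ.0) (λ.λ.1 0)) ((λ.0) (λ.λ.1)) ((λ.λ.λ.λ.1) ((λ.0) (λ.λ.1) (λ.λ.(λ.0) (λ.λ.1 0))))
  [4] (λ.λ.λ.(λ.0) (λ.λ.1 0)) ((λ.0) (λ.λ.1)) ((λ.λ.λ.λ.1) ((λ.0) (λ.λ.1) (λ.λ.(λ.0) (λ.λ.1 0))))
  [5] (λ.λ.(λ.0) (λ.λ.1 0)) ((λ.λ.λ.λ.1) ((λ.0) (λ.λ.1) (λ.λ.(λ.0) (λ.λ.1 0))))
  [6] λ.(λ.0) (λ.λ.1 0)
  [7] λ.λ.λ.1 0

Answer: DIFFERENT — A ⇓ λ.0, B ⇓ λ.λ.λ.1 0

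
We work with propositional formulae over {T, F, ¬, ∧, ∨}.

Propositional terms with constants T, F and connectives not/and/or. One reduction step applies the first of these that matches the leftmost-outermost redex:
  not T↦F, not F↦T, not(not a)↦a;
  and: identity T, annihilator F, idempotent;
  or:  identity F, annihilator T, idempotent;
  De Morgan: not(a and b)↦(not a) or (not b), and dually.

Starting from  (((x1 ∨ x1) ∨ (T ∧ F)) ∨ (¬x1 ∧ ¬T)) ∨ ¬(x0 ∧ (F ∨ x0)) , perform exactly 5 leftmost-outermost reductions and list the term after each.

Answer: after 5 steps: (x1 ∨ F) ∨ ¬(x0 ∧ (F ∨ x0))

Working:
  start: (((x1 ∨ x1) ∨ (T ∧ F)) ∨ (¬x1 ∧ ¬T)) ∨ ¬(x0 ∧ (F ∨ x0))
  step 1: ((x1 ∨ (T ∧ F)) ∨ (¬x1 ∧ ¬T)) ∨ ¬(x0 ∧ (F ∨ x0))
  step 2: ((x1 ∨ F) ∨ (¬x1 ∧ ¬T)) ∨ ¬(x0 ∧ (F ∨ x0))
  step 3: (x1 ∨ (¬x1 ∧ ¬T)) ∨ ¬(x0 ∧ (F ∨ x0))
  step 4: (x1 ∨ (¬x1 ∧ F)) ∨ ¬(x0 ∧ (F ∨ x0))
  step 5: (x1 ∨ F) ∨ ¬(x0 ∧ (F ∨ x0))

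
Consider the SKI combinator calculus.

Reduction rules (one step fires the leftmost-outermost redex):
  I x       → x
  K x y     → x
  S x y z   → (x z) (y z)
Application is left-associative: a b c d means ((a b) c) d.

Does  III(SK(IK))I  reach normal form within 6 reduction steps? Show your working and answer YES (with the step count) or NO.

  start: III(SK(IK))I
  →1  II(SK(IK))I
  →2  I(SK(IK))I
  →3  SK(IK)I
  →4  KI(IKI)
  →5  I

Answer: YES — reaches normal form I in 5 ≤ 6 steps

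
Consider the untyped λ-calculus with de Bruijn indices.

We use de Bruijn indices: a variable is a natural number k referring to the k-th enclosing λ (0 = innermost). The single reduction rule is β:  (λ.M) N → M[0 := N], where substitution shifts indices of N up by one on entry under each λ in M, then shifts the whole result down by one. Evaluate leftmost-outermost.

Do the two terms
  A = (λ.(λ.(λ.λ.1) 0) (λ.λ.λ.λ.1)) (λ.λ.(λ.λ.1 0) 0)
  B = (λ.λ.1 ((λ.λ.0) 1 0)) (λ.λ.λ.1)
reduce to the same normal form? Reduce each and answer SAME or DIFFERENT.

Term A:
  start: (λ.(λ.(λ.λ.1) 0) (λ.λ.λ.λ.1)) (λ.λ.(λ.λ.1 0) 0)
  [1] (λ.(λ.λ.1) 0) (λ.λ.λ.λ.1)
  [2] (λ.λ.1) (λ.λ.λ.λ.1)
  [3] λ.λ.λ.λ.λ.1

Term B:
  start: (λ.λ.1 ((λ.λ.0) 1 0)) (λ.λ.λ.1)
  [1] λ.(λ.λ.λ.1) ((λ.λ.0) (λ.λ.λ.1) 0)
  [2] λ.λ.λ.1

Answer: DIFFERENT — A ⇓ λ.λ.λ.λ.λ.1, B ⇓ λ.λ.λ.1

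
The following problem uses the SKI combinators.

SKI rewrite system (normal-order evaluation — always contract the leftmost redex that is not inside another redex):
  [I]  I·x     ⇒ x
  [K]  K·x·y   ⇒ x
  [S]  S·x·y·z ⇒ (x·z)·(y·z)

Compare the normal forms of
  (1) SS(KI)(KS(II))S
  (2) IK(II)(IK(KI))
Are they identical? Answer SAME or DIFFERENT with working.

Term A:
  start: SS(KI)(KS(II))S
  step 1: S(KS(II))(KI(KS(II)))S
  step 2: KS(II)S(KI(KS(II))S)
  step 3: SS(KI(KS(II))S)
  step 4: SS(IS)
  step 5: SSS

Term B:
  start: IK(II)(IK(KI))
  step 1: K(II)(IK(KI))
  step 2: II
  step 3: I

Answer: DIFFERENT — A ⇓ SSS, B ⇓ I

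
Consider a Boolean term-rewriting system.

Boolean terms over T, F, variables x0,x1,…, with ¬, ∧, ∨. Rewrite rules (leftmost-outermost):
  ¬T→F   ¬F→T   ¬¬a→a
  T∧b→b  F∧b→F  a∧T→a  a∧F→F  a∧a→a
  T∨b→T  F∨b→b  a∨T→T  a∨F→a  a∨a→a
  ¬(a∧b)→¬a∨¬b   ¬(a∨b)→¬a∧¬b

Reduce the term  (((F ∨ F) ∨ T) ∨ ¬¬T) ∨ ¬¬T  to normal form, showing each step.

Answer: normal form = T  (in 3 steps)

Reduction:
  start: (((F ∨ F) ∨ T) ∨ ¬¬T) ∨ ¬¬T
  step 1: (T ∨ ¬¬T) ∨ ¬¬T
  step 2: T ∨ ¬¬T
  step 3: T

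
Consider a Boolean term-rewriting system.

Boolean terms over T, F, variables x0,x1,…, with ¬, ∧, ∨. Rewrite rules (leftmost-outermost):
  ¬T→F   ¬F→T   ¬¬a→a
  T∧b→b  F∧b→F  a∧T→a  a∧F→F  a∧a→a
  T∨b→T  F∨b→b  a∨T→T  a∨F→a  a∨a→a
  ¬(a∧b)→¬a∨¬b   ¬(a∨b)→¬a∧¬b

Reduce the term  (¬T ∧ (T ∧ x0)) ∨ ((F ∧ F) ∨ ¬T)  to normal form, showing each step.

  start: (¬T ∧ (T ∧ x0)) ∨ ((F ∧ F) ∨ ¬T)
  step 1: (F ∧ (T ∧ x0)) ∨ ((F ∧ F) ∨ ¬T)
  step 2: F ∨ ((F ∧ F) ∨ ¬T)
  step 3: (F ∧ F) ∨ ¬T
  step 4: F ∨ ¬T
  step 5: ¬T
  step 6: F

Answer: normal form = F  (in 6 steps)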